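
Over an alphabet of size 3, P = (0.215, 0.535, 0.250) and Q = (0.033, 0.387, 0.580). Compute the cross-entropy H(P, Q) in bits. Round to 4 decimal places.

1.9873 bits

H(P,Q) = −Σ p·log₂ q.
  −0.215·log₂(0.033) = 1.05810
  −0.535·log₂(0.387) = 0.73273
  −0.250·log₂(0.580) = 0.19647
H(P,Q) = 1.9873 bits.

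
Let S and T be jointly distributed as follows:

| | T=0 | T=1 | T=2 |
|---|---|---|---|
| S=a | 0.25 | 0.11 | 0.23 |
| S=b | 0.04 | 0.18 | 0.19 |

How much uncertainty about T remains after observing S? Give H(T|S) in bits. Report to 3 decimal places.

1.448 bits

Chain rule: H(T|S) = H(S,T) − H(S).
Marginals: p(S) = (0.5900, 0.4100), p(T) = (0.2900, 0.2900, 0.4200).
H(S,T) = 2.4242 bits; H(S) = 0.9765 bits.
H(T|S) = 2.4242 − 0.9765 = 1.448 bits.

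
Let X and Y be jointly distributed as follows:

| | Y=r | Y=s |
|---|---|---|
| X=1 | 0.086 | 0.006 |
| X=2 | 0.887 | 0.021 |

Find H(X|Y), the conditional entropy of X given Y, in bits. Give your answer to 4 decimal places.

0.4401 bits

Chain rule: H(X|Y) = H(X,Y) − H(Y).
Marginals: p(X) = (0.0920, 0.9080), p(Y) = (0.9730, 0.0270).
H(X,Y) = 0.6192 bits; H(Y) = 0.1791 bits.
H(X|Y) = 0.6192 − 0.1791 = 0.4401 bits.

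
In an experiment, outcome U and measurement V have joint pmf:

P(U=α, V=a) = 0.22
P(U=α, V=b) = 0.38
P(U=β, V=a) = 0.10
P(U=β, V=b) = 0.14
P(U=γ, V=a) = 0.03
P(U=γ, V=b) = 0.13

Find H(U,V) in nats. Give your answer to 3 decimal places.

1.577 nats

H(U,V) = −Σ p(x,y)·ln p(x,y) over all 6 cells.
  cell (α,a): −0.22·ln0.22 = 0.3331
  cell (α,b): −0.38·ln0.38 = 0.3677
  cell (β,a): −0.10·ln0.10 = 0.2303
  cell (β,b): −0.14·ln0.14 = 0.2753
  cell (γ,a): −0.03·ln0.03 = 0.1052
  cell (γ,b): −0.13·ln0.13 = 0.2652
Sum = 1.577 nats.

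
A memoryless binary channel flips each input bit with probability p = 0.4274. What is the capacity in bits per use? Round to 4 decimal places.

0.0153 bits

Binary symmetric channel: C = 1 − h₂(ε) where h₂ is the binary entropy function.
h₂(0.4274) = −0.4274·log₂0.4274 − 0.5726·log₂0.5726 = 0.9847.
C = 1 − 0.9847 = 0.0153 bits per channel use.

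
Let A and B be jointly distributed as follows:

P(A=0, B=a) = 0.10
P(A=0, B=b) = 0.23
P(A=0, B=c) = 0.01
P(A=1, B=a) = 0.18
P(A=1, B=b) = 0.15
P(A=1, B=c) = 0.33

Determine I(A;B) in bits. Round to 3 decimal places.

0.229 bits

Marginals: p(A) = (0.3400, 0.6600), p(B) = (0.2800, 0.3800, 0.3400).
I(A;B) = H(A) + H(B) − H(A,B).
H(A) = 0.9248, H(B) = 1.5738, H(A,B) = 2.2700.
I(A;B) = 0.9248 + 1.5738 − 2.2700 = 0.229 bits.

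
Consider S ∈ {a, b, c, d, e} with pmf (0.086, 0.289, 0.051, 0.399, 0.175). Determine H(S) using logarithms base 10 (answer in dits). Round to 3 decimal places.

0.605 dits

H(S) = −Σ p·log₁₀ p.
  −(0.086)·log₁₀(0.086) = 0.0916
  −(0.289)·log₁₀(0.289) = 0.1558
  −(0.051)·log₁₀(0.051) = 0.0659
  −(0.399)·log₁₀(0.399) = 0.1592
  −(0.175)·log₁₀(0.175) = 0.1325
Sum: 0.0916 + 0.1558 + 0.0659 + 0.1592 + 0.1325 = 0.605 dits.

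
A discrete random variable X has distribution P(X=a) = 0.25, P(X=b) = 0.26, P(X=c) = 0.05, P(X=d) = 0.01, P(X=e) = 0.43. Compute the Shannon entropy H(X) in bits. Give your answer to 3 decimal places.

H(X) = −Σ p·log₂ p.
  −(0.25)·log₂(0.25) = 0.5000
  −(0.26)·log₂(0.26) = 0.5053
  −(0.05)·log₂(0.05) = 0.2161
  −(0.01)·log₂(0.01) = 0.0664
  −(0.43)·log₂(0.43) = 0.5236
Sum: 0.5000 + 0.5053 + 0.2161 + 0.0664 + 0.5236 = 1.811 bits.

1.811 bits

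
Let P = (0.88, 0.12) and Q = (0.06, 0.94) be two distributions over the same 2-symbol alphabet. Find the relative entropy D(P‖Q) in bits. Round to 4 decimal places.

3.0532 bits

D(P‖Q) = Σ p·log₂(p/q).
  0.88·log₂(0.88/0.06) = 3.40953
  0.12·log₂(0.12/0.94) = -0.35636
D(P‖Q) = 3.0532 bits.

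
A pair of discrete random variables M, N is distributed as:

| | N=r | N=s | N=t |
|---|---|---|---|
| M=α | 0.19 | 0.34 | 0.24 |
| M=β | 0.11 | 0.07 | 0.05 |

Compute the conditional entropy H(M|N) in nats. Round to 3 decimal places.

Chain rule: H(M|N) = H(M,N) − H(N).
Marginals: p(M) = (0.7700, 0.2300), p(N) = (0.3000, 0.4100, 0.2900).
H(M,N) = 1.6036 nats; H(N) = 1.0857 nats.
H(M|N) = 1.6036 − 1.0857 = 0.518 nats.

0.518 nats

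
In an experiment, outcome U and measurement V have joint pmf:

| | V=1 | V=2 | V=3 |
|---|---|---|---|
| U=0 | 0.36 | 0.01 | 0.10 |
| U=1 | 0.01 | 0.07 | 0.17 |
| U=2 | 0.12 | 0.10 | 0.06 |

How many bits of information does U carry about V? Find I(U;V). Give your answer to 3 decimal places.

Marginals: p(U) = (0.4700, 0.2500, 0.2800), p(V) = (0.4900, 0.1800, 0.3300).
I(U;V) = Σ p(x,y)·log₂[p(x,y)/(p(x)p(y))].
  (0,1): 0.36·log₂(1.5632) = 0.2320
  (0,2): 0.01·log₂(0.1182) = -0.0308
  (0,3): 0.10·log₂(0.6447) = -0.0633
  (1,1): 0.01·log₂(0.0816) = -0.0361
  (1,2): 0.07·log₂(1.5556) = 0.0446
  (1,3): 0.17·log₂(2.0606) = 0.1773
  (2,1): 0.12·log₂(0.8746) = -0.0232
  (2,2): 0.10·log₂(1.9841) = 0.0989
  (2,3): 0.06·log₂(0.6494) = -0.0374
Sum = 0.362 bits.

0.362 bits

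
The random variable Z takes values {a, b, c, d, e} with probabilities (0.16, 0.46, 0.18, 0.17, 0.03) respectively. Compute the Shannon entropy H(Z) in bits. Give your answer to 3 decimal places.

1.970 bits

H(Z) = −Σ p·log₂ p.
  −(0.16)·log₂(0.16) = 0.4230
  −(0.46)·log₂(0.46) = 0.5153
  −(0.18)·log₂(0.18) = 0.4453
  −(0.17)·log₂(0.17) = 0.4346
  −(0.03)·log₂(0.03) = 0.1518
Sum: 0.4230 + 0.5153 + 0.4453 + 0.4346 + 0.1518 = 1.970 bits.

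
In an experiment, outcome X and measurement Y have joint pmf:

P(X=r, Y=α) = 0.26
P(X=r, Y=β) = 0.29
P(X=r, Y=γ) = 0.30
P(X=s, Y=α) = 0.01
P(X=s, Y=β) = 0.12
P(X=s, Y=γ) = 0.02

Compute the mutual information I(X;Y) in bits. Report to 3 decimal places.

0.083 bits

Marginals: p(X) = (0.8500, 0.1500), p(Y) = (0.2700, 0.4100, 0.3200).
I(X;Y) = Σ p(x,y)·log₂[p(x,y)/(p(x)p(y))].
  (r,α): 0.26·log₂(1.1329) = 0.0468
  (r,β): 0.29·log₂(0.8321) = -0.0769
  (r,γ): 0.30·log₂(1.1029) = 0.0424
  (s,α): 0.01·log₂(0.2469) = -0.0202
  (s,β): 0.12·log₂(1.9512) = 0.1157
  (s,γ): 0.02·log₂(0.4167) = -0.0253
Sum = 0.083 bits.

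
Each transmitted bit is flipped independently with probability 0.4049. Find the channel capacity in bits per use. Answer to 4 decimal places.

0.0263 bits

Binary symmetric channel: C = 1 − h₂(ε) where h₂ is the binary entropy function.
h₂(0.4049) = −0.4049·log₂0.4049 − 0.5951·log₂0.5951 = 0.9737.
C = 1 − 0.9737 = 0.0263 bits per channel use.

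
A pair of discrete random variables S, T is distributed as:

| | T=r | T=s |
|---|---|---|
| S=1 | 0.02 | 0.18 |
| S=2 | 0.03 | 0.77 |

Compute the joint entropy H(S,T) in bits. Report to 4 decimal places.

H(S,T) = −Σ p(x,y)·log₂ p(x,y) over all 4 cells.
  cell (1,r): −0.02·log₂0.02 = 0.11288
  cell (1,s): −0.18·log₂0.18 = 0.44531
  cell (2,r): −0.03·log₂0.03 = 0.15177
  cell (2,s): −0.77·log₂0.77 = 0.29034
Sum = 1.0003 bits.

1.0003 bits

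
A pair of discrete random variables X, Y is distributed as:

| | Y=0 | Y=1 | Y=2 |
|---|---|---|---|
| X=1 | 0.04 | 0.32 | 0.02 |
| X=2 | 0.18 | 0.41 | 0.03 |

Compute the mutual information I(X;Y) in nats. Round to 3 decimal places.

Marginals: p(X) = (0.3800, 0.6200), p(Y) = (0.2200, 0.7300, 0.0500).
I(X;Y) = H(X) + H(Y) − H(X,Y).
H(X) = 0.6641, H(Y) = 0.7126, H(X,Y) = 1.3510.
I(X;Y) = 0.6641 + 0.7126 − 1.3510 = 0.026 nats.

0.026 nats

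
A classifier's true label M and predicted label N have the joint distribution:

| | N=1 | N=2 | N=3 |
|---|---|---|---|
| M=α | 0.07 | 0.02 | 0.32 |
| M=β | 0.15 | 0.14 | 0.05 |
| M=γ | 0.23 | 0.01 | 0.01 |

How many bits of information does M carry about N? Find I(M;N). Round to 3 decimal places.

Marginals: p(M) = (0.4100, 0.3400, 0.2500), p(N) = (0.4500, 0.1700, 0.3800).
I(M;N) = Σ p(x,y)·log₂[p(x,y)/(p(x)p(y))].
  (α,1): 0.07·log₂(0.3794) = -0.0979
  (α,2): 0.02·log₂(0.2869) = -0.0360
  (α,3): 0.32·log₂(2.0539) = 0.3323
  (β,1): 0.15·log₂(0.9804) = -0.0043
  (β,2): 0.14·log₂(2.4221) = 0.1787
  (β,3): 0.05·log₂(0.3870) = -0.0685
  (γ,1): 0.23·log₂(2.0444) = 0.2373
  (γ,2): 0.01·log₂(0.2353) = -0.0209
  (γ,3): 0.01·log₂(0.1053) = -0.0325
Sum = 0.488 bits.

0.488 bits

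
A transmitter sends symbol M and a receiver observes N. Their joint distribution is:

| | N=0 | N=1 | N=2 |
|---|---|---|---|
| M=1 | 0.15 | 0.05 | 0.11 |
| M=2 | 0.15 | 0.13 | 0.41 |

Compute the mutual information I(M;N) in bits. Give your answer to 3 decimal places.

0.053 bits

Marginals: p(M) = (0.3100, 0.6900), p(N) = (0.3000, 0.1800, 0.5200).
I(M;N) = Σ p(x,y)·log₂[p(x,y)/(p(x)p(y))].
  (1,0): 0.15·log₂(1.6129) = 0.1034
  (1,1): 0.05·log₂(0.8961) = -0.0079
  (1,2): 0.11·log₂(0.6824) = -0.0606
  (2,0): 0.15·log₂(0.7246) = -0.0697
  (2,1): 0.13·log₂(1.0467) = 0.0086
  (2,2): 0.41·log₂(1.1427) = 0.0789
Sum = 0.053 bits.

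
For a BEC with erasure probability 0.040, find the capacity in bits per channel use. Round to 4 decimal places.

Binary erasure channel: capacity C = 1 − ε.
C = 1 − 0.040 = 0.9600 bits per channel use.

0.9600 bits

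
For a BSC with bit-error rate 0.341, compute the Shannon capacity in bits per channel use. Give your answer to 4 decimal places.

0.0742 bits

Binary symmetric channel: C = 1 − h₂(ε) where h₂ is the binary entropy function.
h₂(0.341) = −0.341·log₂0.341 − 0.659·log₂0.659 = 0.9258.
C = 1 − 0.9258 = 0.0742 bits per channel use.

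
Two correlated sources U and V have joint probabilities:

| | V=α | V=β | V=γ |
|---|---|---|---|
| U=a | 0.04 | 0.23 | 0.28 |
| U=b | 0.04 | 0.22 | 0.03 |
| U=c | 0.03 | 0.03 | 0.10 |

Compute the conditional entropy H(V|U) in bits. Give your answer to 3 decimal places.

Marginals: p(U) = (0.5500, 0.2900, 0.1600), p(V) = (0.1100, 0.4800, 0.4100).
H(V|U) = Σ p(U) · H(V|U=·).
  U=a: p=0.5500, H(V|U=a) = 1.2969
  U=b: p=0.2900, H(V|U=b) = 1.0351
  U=c: p=0.1600, H(V|U=c) = 1.3294
Weighted sum = 1.226 bits.

1.226 bits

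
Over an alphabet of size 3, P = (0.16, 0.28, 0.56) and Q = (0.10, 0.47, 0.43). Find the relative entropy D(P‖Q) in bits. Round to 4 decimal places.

D(P‖Q) = Σ p·log₂(p/q).
  0.16·log₂(0.16/0.10) = 0.10849
  0.28·log₂(0.28/0.47) = -0.20923
  0.56·log₂(0.56/0.43) = 0.21341
D(P‖Q) = 0.1127 bits.

0.1127 bits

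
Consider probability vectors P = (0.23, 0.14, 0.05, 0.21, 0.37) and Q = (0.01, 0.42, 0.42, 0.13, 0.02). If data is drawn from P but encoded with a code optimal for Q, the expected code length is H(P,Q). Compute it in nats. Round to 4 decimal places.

H(P,Q) = −Σ p·ln q.
  −0.23·ln(0.01) = 1.05919
  −0.14·ln(0.42) = 0.12145
  −0.05·ln(0.42) = 0.04338
  −0.21·ln(0.13) = 0.42845
  −0.37·ln(0.02) = 1.44745
H(P,Q) = 3.0999 nats.

3.0999 nats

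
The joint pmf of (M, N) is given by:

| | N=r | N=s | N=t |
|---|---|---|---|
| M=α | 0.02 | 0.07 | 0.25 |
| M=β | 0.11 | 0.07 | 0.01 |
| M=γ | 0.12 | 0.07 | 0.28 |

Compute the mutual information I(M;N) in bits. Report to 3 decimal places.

0.233 bits

Marginals: p(M) = (0.3400, 0.1900, 0.4700), p(N) = (0.2500, 0.2100, 0.5400).
I(M;N) = H(M) + H(N) − H(M,N).
H(M) = 1.4964, H(N) = 1.4529, H(M,N) = 2.7166.
I(M;N) = 1.4964 + 1.4529 − 2.7166 = 0.233 bits.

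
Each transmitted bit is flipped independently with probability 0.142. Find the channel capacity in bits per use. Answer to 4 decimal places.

Binary symmetric channel: C = 1 − h₂(ε) where h₂ is the binary entropy function.
h₂(0.142) = −0.142·log₂0.142 − 0.858·log₂0.858 = 0.5895.
C = 1 − 0.5895 = 0.4105 bits per channel use.

0.4105 bits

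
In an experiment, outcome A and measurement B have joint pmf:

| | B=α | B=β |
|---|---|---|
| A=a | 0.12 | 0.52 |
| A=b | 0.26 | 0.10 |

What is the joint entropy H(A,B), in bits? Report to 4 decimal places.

H(A,B) = −Σ p(x,y)·log₂ p(x,y) over all 4 cells.
  cell (a,α): −0.12·log₂0.12 = 0.36707
  cell (a,β): −0.52·log₂0.52 = 0.49058
  cell (b,α): −0.26·log₂0.26 = 0.50529
  cell (b,β): −0.10·log₂0.10 = 0.33219
Sum = 1.6951 bits.

1.6951 bits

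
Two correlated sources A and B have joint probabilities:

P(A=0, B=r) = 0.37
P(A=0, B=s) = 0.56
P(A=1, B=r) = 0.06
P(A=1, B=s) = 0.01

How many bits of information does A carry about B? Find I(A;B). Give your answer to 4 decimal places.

0.0426 bits

Marginals: p(A) = (0.9300, 0.0700), p(B) = (0.4300, 0.5700).
I(A;B) = H(A) + H(B) − H(A,B).
H(A) = 0.3659, H(B) = 0.9858, H(A,B) = 1.3091.
I(A;B) = 0.3659 + 0.9858 − 1.3091 = 0.0426 bits.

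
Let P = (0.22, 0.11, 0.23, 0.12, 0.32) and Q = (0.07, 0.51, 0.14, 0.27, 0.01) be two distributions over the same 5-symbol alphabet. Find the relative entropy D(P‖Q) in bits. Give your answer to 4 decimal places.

D(P‖Q) = Σ p·log₂(p/q).
  0.22·log₂(0.22/0.07) = 0.36346
  0.11·log₂(0.11/0.51) = -0.24343
  0.23·log₂(0.23/0.14) = 0.16473
  0.12·log₂(0.12/0.27) = -0.14039
  0.32·log₂(0.32/0.01) = 1.60000
D(P‖Q) = 1.7444 bits.

1.7444 bits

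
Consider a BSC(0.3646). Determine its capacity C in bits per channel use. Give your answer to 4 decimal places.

0.0536 bits

Binary symmetric channel: C = 1 − h₂(ε) where h₂ is the binary entropy function.
h₂(0.3646) = −0.3646·log₂0.3646 − 0.6354·log₂0.6354 = 0.9464.
C = 1 − 0.9464 = 0.0536 bits per channel use.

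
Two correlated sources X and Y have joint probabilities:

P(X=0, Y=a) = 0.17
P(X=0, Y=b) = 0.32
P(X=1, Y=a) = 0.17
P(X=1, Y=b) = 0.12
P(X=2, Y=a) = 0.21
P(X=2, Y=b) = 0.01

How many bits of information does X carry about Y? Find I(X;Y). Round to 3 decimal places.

Marginals: p(X) = (0.4900, 0.2900, 0.2200), p(Y) = (0.5500, 0.4500).
I(X;Y) = Σ p(x,y)·log₂[p(x,y)/(p(x)p(y))].
  (0,a): 0.17·log₂(0.6308) = -0.1130
  (0,b): 0.32·log₂(1.4512) = 0.1719
  (1,a): 0.17·log₂(1.0658) = 0.0156
  (1,b): 0.12·log₂(0.9195) = -0.0145
  (2,a): 0.21·log₂(1.7355) = 0.1670
  (2,b): 0.01·log₂(0.1010) = -0.0331
Sum = 0.194 bits.

0.194 bits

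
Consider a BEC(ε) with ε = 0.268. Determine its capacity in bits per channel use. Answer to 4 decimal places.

Binary erasure channel: capacity C = 1 − ε.
C = 1 − 0.268 = 0.7320 bits per channel use.

0.7320 bits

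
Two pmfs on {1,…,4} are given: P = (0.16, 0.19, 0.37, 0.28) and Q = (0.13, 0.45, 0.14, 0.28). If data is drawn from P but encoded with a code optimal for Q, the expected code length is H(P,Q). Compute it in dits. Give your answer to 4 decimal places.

0.6784 dits

H(P,Q) = −Σ p·log₁₀ q.
  −0.16·log₁₀(0.13) = 0.14177
  −0.19·log₁₀(0.45) = 0.06589
  −0.37·log₁₀(0.14) = 0.31593
  −0.28·log₁₀(0.28) = 0.15480
H(P,Q) = 0.6784 dits.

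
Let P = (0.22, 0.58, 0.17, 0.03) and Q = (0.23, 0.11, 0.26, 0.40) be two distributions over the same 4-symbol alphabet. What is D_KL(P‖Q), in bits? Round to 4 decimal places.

1.1607 bits

D(P‖Q) = Σ p·log₂(p/q).
  0.22·log₂(0.22/0.23) = -0.01411
  0.58·log₂(0.58/0.11) = 1.39116
  0.17·log₂(0.17/0.26) = -0.10421
  0.03·log₂(0.03/0.40) = -0.11211
D(P‖Q) = 1.1607 bits.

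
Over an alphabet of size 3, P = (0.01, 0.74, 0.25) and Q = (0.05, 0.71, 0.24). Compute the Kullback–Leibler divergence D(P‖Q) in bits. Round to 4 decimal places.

D(P‖Q) = Σ p·log₂(p/q).
  0.01·log₂(0.01/0.05) = -0.02322
  0.74·log₂(0.74/0.71) = 0.04418
  0.25·log₂(0.25/0.24) = 0.01472
D(P‖Q) = 0.0357 bits.

0.0357 bits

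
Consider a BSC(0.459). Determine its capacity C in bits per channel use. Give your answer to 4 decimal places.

Binary symmetric channel: C = 1 − h₂(ε) where h₂ is the binary entropy function.
h₂(0.459) = −0.459·log₂0.459 − 0.541·log₂0.541 = 0.9951.
C = 1 − 0.9951 = 0.0049 bits per channel use.

0.0049 bits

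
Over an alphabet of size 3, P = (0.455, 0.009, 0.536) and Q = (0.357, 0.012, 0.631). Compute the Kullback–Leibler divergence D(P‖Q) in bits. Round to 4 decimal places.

0.0293 bits

D(P‖Q) = Σ p·log₂(p/q).
  0.455·log₂(0.455/0.357) = 0.15922
  0.009·log₂(0.009/0.012) = -0.00374
  0.536·log₂(0.536/0.631) = -0.12618
D(P‖Q) = 0.0293 bits.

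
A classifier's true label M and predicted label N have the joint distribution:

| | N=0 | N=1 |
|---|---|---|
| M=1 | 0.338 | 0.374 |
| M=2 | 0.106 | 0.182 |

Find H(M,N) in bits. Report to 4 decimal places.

1.8502 bits

H(M,N) = −Σ p(x,y)·log₂ p(x,y) over all 4 cells.
  cell (1,0): −0.338·log₂0.338 = 0.52894
  cell (1,1): −0.374·log₂0.374 = 0.53066
  cell (2,0): −0.106·log₂0.106 = 0.34321
  cell (2,1): −0.182·log₂0.182 = 0.44735
Sum = 1.8502 bits.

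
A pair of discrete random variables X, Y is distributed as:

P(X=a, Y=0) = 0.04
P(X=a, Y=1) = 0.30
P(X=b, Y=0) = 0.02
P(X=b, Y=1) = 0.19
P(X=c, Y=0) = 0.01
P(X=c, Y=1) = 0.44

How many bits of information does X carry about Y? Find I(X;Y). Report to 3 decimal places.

Marginals: p(X) = (0.3400, 0.2100, 0.4500), p(Y) = (0.0700, 0.9300).
I(X;Y) = Σ p(x,y)·log₂[p(x,y)/(p(x)p(y))].
  (a,0): 0.04·log₂(1.6807) = 0.0300
  (a,1): 0.30·log₂(0.9488) = -0.0228
  (b,0): 0.02·log₂(1.3605) = 0.0089
  (b,1): 0.19·log₂(0.9729) = -0.0075
  (c,0): 0.01·log₂(0.3175) = -0.0166
  (c,1): 0.44·log₂(1.0514) = 0.0318
Sum = 0.024 bits.

0.024 bits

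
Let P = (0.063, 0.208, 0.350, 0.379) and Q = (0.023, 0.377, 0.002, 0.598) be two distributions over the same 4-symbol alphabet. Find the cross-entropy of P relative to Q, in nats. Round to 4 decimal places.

2.8105 nats

H(P,Q) = −Σ p·ln q.
  −0.063·ln(0.023) = 0.23765
  −0.208·ln(0.377) = 0.20291
  −0.350·ln(0.002) = 2.17511
  −0.379·ln(0.598) = 0.19487
H(P,Q) = 2.8105 nats.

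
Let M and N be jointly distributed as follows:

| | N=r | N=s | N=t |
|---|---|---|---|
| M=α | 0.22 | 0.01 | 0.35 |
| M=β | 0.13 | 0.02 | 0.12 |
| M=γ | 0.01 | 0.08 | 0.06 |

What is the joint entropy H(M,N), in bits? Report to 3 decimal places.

2.541 bits

H(M,N) = −Σ p(x,y)·log₂ p(x,y) over all 9 cells.
  cell (α,r): −0.22·log₂0.22 = 0.4806
  cell (α,s): −0.01·log₂0.01 = 0.0664
  cell (α,t): −0.35·log₂0.35 = 0.5301
  cell (β,r): −0.13·log₂0.13 = 0.3826
  cell (β,s): −0.02·log₂0.02 = 0.1129
  cell (β,t): −0.12·log₂0.12 = 0.3671
  cell (γ,r): −0.01·log₂0.01 = 0.0664
  cell (γ,s): −0.08·log₂0.08 = 0.2915
  cell (γ,t): −0.06·log₂0.06 = 0.2435
Sum = 2.541 bits.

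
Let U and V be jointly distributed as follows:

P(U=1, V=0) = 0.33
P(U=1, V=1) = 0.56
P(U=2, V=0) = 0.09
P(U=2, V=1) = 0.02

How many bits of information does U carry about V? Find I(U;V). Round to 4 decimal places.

0.0596 bits

Marginals: p(U) = (0.8900, 0.1100), p(V) = (0.4200, 0.5800).
I(U;V) = H(U) + H(V) − H(U,V).
H(U) = 0.4999, H(V) = 0.9815, H(U,V) = 1.4218.
I(U;V) = 0.4999 + 0.9815 − 1.4218 = 0.0596 bits.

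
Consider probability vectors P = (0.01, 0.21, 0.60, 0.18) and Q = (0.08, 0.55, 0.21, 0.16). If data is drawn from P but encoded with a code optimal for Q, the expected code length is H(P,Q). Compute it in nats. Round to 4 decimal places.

1.4171 nats

H(P,Q) = −Σ p·ln q.
  −0.01·ln(0.08) = 0.02526
  −0.21·ln(0.55) = 0.12555
  −0.60·ln(0.21) = 0.93639
  −0.18·ln(0.16) = 0.32986
H(P,Q) = 1.4171 nats.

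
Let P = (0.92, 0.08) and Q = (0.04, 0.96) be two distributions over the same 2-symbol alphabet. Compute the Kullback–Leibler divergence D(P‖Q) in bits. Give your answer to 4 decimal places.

3.8749 bits

D(P‖Q) = Σ p·log₂(p/q).
  0.92·log₂(0.92/0.04) = 4.16168
  0.08·log₂(0.08/0.96) = -0.28680
D(P‖Q) = 3.8749 bits.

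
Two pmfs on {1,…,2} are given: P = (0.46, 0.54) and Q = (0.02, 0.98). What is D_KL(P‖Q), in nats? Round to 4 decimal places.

1.1205 nats

D(P‖Q) = Σ p·ln(p/q).
  0.46·ln(0.46/0.02) = 1.44233
  0.54·ln(0.54/0.98) = -0.32183
D(P‖Q) = 1.1205 nats.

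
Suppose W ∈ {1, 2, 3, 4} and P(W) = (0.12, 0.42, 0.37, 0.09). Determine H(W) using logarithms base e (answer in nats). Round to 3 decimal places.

H(W) = −Σ p·ln p.
  −(0.12)·ln(0.12) = 0.2544
  −(0.42)·ln(0.42) = 0.3644
  −(0.37)·ln(0.37) = 0.3679
  −(0.09)·ln(0.09) = 0.2167
Sum: 0.2544 + 0.3644 + 0.3679 + 0.2167 = 1.203 nats.

1.203 nats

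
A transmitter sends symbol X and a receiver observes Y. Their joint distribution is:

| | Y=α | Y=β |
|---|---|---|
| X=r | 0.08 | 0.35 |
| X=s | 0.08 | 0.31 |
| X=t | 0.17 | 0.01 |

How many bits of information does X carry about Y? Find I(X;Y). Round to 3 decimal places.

0.276 bits

Marginals: p(X) = (0.4300, 0.3900, 0.1800), p(Y) = (0.3300, 0.6700).
I(X;Y) = Σ p(x,y)·log₂[p(x,y)/(p(x)p(y))].
  (r,α): 0.08·log₂(0.5638) = -0.0661
  (r,β): 0.35·log₂(1.2149) = 0.0983
  (s,α): 0.08·log₂(0.6216) = -0.0549
  (s,β): 0.31·log₂(1.1864) = 0.0764
  (t,α): 0.17·log₂(2.8620) = 0.2579
  (t,β): 0.01·log₂(0.0829) = -0.0359
Sum = 0.276 bits.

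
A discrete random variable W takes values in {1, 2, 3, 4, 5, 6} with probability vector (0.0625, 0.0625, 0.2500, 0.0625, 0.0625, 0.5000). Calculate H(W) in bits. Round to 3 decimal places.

H(W) = −Σ p·log₂ p.
  −(0.0625)·log₂(0.0625) = 0.2500
  −(0.0625)·log₂(0.0625) = 0.2500
  −(0.2500)·log₂(0.2500) = 0.5000
  −(0.0625)·log₂(0.0625) = 0.2500
  −(0.0625)·log₂(0.0625) = 0.2500
  −(0.5000)·log₂(0.5000) = 0.5000
Sum: 0.2500 + 0.2500 + 0.5000 + 0.2500 + 0.2500 + 0.5000 = 2.000 bits.

2.000 bits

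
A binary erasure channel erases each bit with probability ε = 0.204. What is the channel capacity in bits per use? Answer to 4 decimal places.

0.7960 bits

Binary erasure channel: capacity C = 1 − ε.
C = 1 − 0.204 = 0.7960 bits per channel use.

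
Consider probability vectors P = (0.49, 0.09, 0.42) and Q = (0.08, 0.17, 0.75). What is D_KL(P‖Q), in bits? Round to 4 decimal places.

0.8473 bits

D(P‖Q) = Σ p·log₂(p/q).
  0.49·log₂(0.49/0.08) = 1.28121
  0.09·log₂(0.09/0.17) = -0.08258
  0.42·log₂(0.42/0.75) = -0.35133
D(P‖Q) = 0.8473 bits.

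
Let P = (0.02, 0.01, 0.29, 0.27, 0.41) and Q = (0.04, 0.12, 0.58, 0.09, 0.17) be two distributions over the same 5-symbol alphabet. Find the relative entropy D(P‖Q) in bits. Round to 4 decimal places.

0.6028 bits

D(P‖Q) = Σ p·log₂(p/q).
  0.02·log₂(0.02/0.04) = -0.02000
  0.01·log₂(0.01/0.12) = -0.03585
  0.29·log₂(0.29/0.58) = -0.29000
  0.27·log₂(0.27/0.09) = 0.42794
  0.41·log₂(0.41/0.17) = 0.52074
D(P‖Q) = 0.6028 bits.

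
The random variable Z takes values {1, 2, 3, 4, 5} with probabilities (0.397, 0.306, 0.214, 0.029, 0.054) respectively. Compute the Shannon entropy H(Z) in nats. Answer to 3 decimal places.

H(Z) = −Σ p·ln p.
  −(0.397)·ln(0.397) = 0.3668
  −(0.306)·ln(0.306) = 0.3624
  −(0.214)·ln(0.214) = 0.3299
  −(0.029)·ln(0.029) = 0.1027
  −(0.054)·ln(0.054) = 0.1576
Sum: 0.3668 + 0.3624 + 0.3299 + 0.1027 + 0.1576 = 1.319 nats.

1.319 nats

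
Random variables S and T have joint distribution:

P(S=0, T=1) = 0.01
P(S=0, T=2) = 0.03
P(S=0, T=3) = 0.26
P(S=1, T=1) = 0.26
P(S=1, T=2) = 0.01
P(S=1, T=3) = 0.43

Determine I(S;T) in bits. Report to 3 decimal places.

Marginals: p(S) = (0.3000, 0.7000), p(T) = (0.2700, 0.0400, 0.6900).
I(S;T) = Σ p(x,y)·log₂[p(x,y)/(p(x)p(y))].
  (0,1): 0.01·log₂(0.1235) = -0.0302
  (0,2): 0.03·log₂(2.5000) = 0.0397
  (0,3): 0.26·log₂(1.2560) = 0.0855
  (1,1): 0.26·log₂(1.3757) = 0.1196
  (1,2): 0.01·log₂(0.3571) = -0.0149
  (1,3): 0.43·log₂(0.8903) = -0.0721
Sum = 0.128 bits.

0.128 bits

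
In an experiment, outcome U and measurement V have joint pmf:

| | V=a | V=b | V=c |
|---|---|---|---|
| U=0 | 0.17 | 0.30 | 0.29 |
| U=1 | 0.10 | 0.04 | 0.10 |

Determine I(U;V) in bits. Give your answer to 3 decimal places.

0.040 bits

Marginals: p(U) = (0.7600, 0.2400), p(V) = (0.2700, 0.3400, 0.3900).
I(U;V) = H(U) + H(V) − H(U,V).
H(U) = 0.7950, H(V) = 1.5690, H(U,V) = 2.3237.
I(U;V) = 0.7950 + 1.5690 − 2.3237 = 0.040 bits.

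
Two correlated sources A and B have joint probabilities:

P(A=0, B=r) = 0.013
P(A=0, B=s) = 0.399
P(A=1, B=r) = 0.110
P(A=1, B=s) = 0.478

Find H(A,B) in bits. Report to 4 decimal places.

1.4697 bits

H(A,B) = −Σ p(x,y)·log₂ p(x,y) over all 4 cells.
  cell (0,r): −0.013·log₂0.013 = 0.08145
  cell (0,s): −0.399·log₂0.399 = 0.52889
  cell (1,r): −0.110·log₂0.110 = 0.35029
  cell (1,s): −0.478·log₂0.478 = 0.50903
Sum = 1.4697 bits.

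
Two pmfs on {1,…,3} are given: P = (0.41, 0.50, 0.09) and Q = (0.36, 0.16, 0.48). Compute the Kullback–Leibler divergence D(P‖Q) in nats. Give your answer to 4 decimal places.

D(P‖Q) = Σ p·ln(p/q).
  0.41·ln(0.41/0.36) = 0.05332
  0.50·ln(0.50/0.16) = 0.56972
  0.09·ln(0.09/0.48) = -0.15066
D(P‖Q) = 0.4724 nats.

0.4724 nats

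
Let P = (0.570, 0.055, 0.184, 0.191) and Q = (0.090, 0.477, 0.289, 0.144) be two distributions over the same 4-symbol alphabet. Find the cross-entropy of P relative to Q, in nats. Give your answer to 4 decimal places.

2.0118 nats

H(P,Q) = −Σ p·ln q.
  −0.570·ln(0.090) = 1.37253
  −0.055·ln(0.477) = 0.04071
  −0.184·ln(0.289) = 0.22840
  −0.191·ln(0.144) = 0.37015
H(P,Q) = 2.0118 nats.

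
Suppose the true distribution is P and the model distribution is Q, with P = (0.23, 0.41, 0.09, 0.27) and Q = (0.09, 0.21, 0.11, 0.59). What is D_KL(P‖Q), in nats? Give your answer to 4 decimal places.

D(P‖Q) = Σ p·ln(p/q).
  0.23·ln(0.23/0.09) = 0.21580
  0.41·ln(0.41/0.21) = 0.27431
  0.09·ln(0.09/0.11) = -0.01806
  0.27·ln(0.27/0.59) = -0.21106
D(P‖Q) = 0.2610 nats.

0.2610 nats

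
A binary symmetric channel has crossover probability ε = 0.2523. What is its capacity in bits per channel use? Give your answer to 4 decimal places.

Binary symmetric channel: C = 1 − h₂(ε) where h₂ is the binary entropy function.
h₂(0.2523) = −0.2523·log₂0.2523 − 0.7477·log₂0.7477 = 0.8149.
C = 1 − 0.8149 = 0.1851 bits per channel use.

0.1851 bits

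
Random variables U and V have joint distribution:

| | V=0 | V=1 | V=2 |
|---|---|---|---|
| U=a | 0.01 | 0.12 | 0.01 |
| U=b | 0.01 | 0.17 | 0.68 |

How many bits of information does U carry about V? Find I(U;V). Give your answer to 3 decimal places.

0.205 bits

Marginals: p(U) = (0.1400, 0.8600), p(V) = (0.0200, 0.2900, 0.6900).
I(U;V) = H(U) + H(V) − H(U,V).
H(U) = 0.5842, H(V) = 1.0002, H(U,V) = 1.3793.
I(U;V) = 0.5842 + 1.0002 − 1.3793 = 0.205 bits.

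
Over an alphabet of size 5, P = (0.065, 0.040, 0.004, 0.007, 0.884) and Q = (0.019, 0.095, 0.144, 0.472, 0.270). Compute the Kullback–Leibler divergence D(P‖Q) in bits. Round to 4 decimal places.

D(P‖Q) = Σ p·log₂(p/q).
  0.065·log₂(0.065/0.019) = 0.11534
  0.040·log₂(0.040/0.095) = -0.04992
  0.004·log₂(0.004/0.144) = -0.02068
  0.007·log₂(0.007/0.472) = -0.04253
  0.884·log₂(0.884/0.270) = 1.51260
D(P‖Q) = 1.5148 bits.

1.5148 bits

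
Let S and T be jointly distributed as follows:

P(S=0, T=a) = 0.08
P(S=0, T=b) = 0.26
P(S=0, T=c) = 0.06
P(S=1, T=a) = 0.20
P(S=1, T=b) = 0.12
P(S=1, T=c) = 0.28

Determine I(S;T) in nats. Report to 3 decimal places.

Marginals: p(S) = (0.4000, 0.6000), p(T) = (0.2800, 0.3800, 0.3400).
I(S;T) = Σ p(x,y)·ln[p(x,y)/(p(x)p(y))].
  (0,a): 0.08·ln(0.7143) = -0.0269
  (0,b): 0.26·ln(1.7105) = 0.1396
  (0,c): 0.06·ln(0.4412) = -0.0491
  (1,a): 0.20·ln(1.1905) = 0.0349
  (1,b): 0.12·ln(0.5263) = -0.0770
  (1,c): 0.28·ln(1.3725) = 0.0887
Sum = 0.110 nats.

0.110 nats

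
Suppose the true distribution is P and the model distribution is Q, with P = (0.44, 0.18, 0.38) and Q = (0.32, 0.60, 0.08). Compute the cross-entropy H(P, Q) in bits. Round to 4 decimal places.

H(P,Q) = −Σ p·log₂ q.
  −0.44·log₂(0.32) = 0.72330
  −0.18·log₂(0.60) = 0.13265
  −0.38·log₂(0.08) = 1.38467
H(P,Q) = 2.2406 bits.

2.2406 bits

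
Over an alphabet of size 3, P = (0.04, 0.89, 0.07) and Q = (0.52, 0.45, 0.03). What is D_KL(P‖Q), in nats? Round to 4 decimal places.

D(P‖Q) = Σ p·ln(p/q).
  0.04·ln(0.04/0.52) = -0.10260
  0.89·ln(0.89/0.45) = 0.60696
  0.07·ln(0.07/0.03) = 0.05931
D(P‖Q) = 0.5637 nats.

0.5637 nats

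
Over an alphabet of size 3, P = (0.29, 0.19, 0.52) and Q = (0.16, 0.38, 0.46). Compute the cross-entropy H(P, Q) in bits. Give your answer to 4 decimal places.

H(P,Q) = −Σ p·log₂ q.
  −0.29·log₂(0.16) = 0.76672
  −0.19·log₂(0.38) = 0.26523
  −0.52·log₂(0.46) = 0.58255
H(P,Q) = 1.6145 bits.

1.6145 bits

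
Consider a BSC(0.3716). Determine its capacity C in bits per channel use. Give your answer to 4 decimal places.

Binary symmetric channel: C = 1 − h₂(ε) where h₂ is the binary entropy function.
h₂(0.3716) = −0.3716·log₂0.3716 − 0.6284·log₂0.6284 = 0.9519.
C = 1 − 0.9519 = 0.0481 bits per channel use.

0.0481 bits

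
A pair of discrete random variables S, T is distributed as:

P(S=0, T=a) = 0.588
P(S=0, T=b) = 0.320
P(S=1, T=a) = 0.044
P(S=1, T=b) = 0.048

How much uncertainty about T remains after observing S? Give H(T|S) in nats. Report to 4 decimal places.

Marginals: p(S) = (0.9080, 0.0920), p(T) = (0.6320, 0.3680).
H(T|S) = Σ p(S) · H(T|S=·).
  S=0: p=0.9080, H(T|S=0) = 0.6489
  S=1: p=0.0920, H(T|S=1) = 0.6922
Weighted sum = 0.6529 nats.

0.6529 nats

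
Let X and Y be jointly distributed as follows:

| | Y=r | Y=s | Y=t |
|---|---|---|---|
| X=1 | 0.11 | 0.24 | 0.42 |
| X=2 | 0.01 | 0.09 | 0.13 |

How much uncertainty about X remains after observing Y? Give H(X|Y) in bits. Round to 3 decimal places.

Chain rule: H(X|Y) = H(X,Y) − H(Y).
Marginals: p(X) = (0.7700, 0.2300), p(Y) = (0.1200, 0.3300, 0.5500).
H(X,Y) = 2.1318 bits; H(Y) = 1.3693 bits.
H(X|Y) = 2.1318 − 1.3693 = 0.763 bits.

0.763 bits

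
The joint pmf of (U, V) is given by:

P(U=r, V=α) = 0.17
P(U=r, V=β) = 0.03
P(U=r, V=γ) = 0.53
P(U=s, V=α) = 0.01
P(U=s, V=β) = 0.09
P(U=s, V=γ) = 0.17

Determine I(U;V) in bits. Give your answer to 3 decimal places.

0.129 bits

Marginals: p(U) = (0.7300, 0.2700), p(V) = (0.1800, 0.1200, 0.7000).
I(U;V) = Σ p(x,y)·log₂[p(x,y)/(p(x)p(y))].
  (r,α): 0.17·log₂(1.2938) = 0.0632
  (r,β): 0.03·log₂(0.3425) = -0.0464
  (r,γ): 0.53·log₂(1.0372) = 0.0279
  (s,α): 0.01·log₂(0.2058) = -0.0228
  (s,β): 0.09·log₂(2.7778) = 0.1327
  (s,γ): 0.17·log₂(0.8995) = -0.0260
Sum = 0.129 bits.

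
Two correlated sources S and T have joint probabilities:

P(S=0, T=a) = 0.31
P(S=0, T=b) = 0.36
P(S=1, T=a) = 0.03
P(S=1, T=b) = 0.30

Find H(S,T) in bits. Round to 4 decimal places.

1.7273 bits

H(S,T) = −Σ p(x,y)·log₂ p(x,y) over all 4 cells.
  cell (0,a): −0.31·log₂0.31 = 0.52379
  cell (0,b): −0.36·log₂0.36 = 0.53062
  cell (1,a): −0.03·log₂0.03 = 0.15177
  cell (1,b): −0.30·log₂0.30 = 0.52109
Sum = 1.7273 bits.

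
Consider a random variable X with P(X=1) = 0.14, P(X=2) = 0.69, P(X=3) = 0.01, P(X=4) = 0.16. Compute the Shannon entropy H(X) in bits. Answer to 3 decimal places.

H(X) = −Σ p·log₂ p.
  −(0.14)·log₂(0.14) = 0.3971
  −(0.69)·log₂(0.69) = 0.3694
  −(0.01)·log₂(0.01) = 0.0664
  −(0.16)·log₂(0.16) = 0.4230
Sum: 0.3971 + 0.3694 + 0.0664 + 0.4230 = 1.256 bits.

1.256 bits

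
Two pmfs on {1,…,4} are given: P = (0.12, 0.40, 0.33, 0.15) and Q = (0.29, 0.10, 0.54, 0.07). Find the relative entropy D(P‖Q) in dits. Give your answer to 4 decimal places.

D(P‖Q) = Σ p·log₁₀(p/q).
  0.12·log₁₀(0.12/0.29) = -0.04599
  0.40·log₁₀(0.40/0.10) = 0.24082
  0.33·log₁₀(0.33/0.54) = -0.07058
  0.15·log₁₀(0.15/0.07) = 0.04965
D(P‖Q) = 0.1739 dits.

0.1739 dits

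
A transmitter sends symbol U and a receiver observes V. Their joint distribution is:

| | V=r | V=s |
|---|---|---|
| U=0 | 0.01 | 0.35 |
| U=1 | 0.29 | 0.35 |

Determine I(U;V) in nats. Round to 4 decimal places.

Marginals: p(U) = (0.3600, 0.6400), p(V) = (0.3000, 0.7000).
I(U;V) = Σ p(x,y)·ln[p(x,y)/(p(x)p(y))].
  (0,r): 0.01·ln(0.0926) = -0.02380
  (0,s): 0.35·ln(1.3889) = 0.11498
  (1,r): 0.29·ln(1.5104) = 0.11959
  (1,s): 0.35·ln(0.7813) = -0.08640
Sum = 0.1244 nats.

0.1244 nats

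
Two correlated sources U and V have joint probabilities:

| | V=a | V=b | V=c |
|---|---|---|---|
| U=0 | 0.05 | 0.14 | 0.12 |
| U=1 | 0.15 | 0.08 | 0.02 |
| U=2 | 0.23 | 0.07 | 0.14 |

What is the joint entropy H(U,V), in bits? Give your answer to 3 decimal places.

H(U,V) = −Σ p(x,y)·log₂ p(x,y) over all 9 cells.
  cell (0,a): −0.05·log₂0.05 = 0.2161
  cell (0,b): −0.14·log₂0.14 = 0.3971
  cell (0,c): −0.12·log₂0.12 = 0.3671
  cell (1,a): −0.15·log₂0.15 = 0.4105
  cell (1,b): −0.08·log₂0.08 = 0.2915
  cell (1,c): −0.02·log₂0.02 = 0.1129
  cell (2,a): −0.23·log₂0.23 = 0.4877
  cell (2,b): −0.07·log₂0.07 = 0.2686
  cell (2,c): −0.14·log₂0.14 = 0.3971
Sum = 2.949 bits.

2.949 bits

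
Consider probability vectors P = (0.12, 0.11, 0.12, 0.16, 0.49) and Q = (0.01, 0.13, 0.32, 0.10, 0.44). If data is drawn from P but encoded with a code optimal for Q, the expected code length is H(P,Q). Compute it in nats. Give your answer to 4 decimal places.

H(P,Q) = −Σ p·ln q.
  −0.12·ln(0.01) = 0.55262
  −0.11·ln(0.13) = 0.22442
  −0.12·ln(0.32) = 0.13673
  −0.16·ln(0.10) = 0.36841
  −0.49·ln(0.44) = 0.40228
H(P,Q) = 1.6845 nats.

1.6845 nats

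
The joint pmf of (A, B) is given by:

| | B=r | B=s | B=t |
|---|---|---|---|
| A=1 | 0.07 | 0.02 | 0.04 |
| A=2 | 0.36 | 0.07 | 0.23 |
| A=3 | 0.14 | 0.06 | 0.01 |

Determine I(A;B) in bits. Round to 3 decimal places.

Marginals: p(A) = (0.1300, 0.6600, 0.2100), p(B) = (0.5700, 0.1500, 0.2800).
I(A;B) = H(A) + H(B) − H(A,B).
H(A) = 1.2511, H(B) = 1.3870, H(A,B) = 2.5611.
I(A;B) = 1.2511 + 1.3870 − 2.5611 = 0.077 bits.

0.077 bits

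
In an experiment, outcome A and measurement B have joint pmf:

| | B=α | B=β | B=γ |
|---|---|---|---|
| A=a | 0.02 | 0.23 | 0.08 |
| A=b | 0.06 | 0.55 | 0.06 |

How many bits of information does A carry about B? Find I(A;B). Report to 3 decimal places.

0.030 bits

Marginals: p(A) = (0.3300, 0.6700), p(B) = (0.0800, 0.7800, 0.1400).
I(A;B) = H(A) + H(B) − H(A,B).
H(A) = 0.9149, H(B) = 0.9682, H(A,B) = 1.8535.
I(A;B) = 0.9149 + 0.9682 − 1.8535 = 0.030 bits.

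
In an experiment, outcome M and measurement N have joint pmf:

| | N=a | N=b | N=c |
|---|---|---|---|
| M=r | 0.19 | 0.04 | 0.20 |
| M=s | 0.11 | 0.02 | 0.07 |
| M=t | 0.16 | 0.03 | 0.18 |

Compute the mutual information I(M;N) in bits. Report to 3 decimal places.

0.008 bits

Marginals: p(M) = (0.4300, 0.2000, 0.3700), p(N) = (0.4600, 0.0900, 0.4500).
I(M;N) = H(M) + H(N) − H(M,N).
H(M) = 1.5187, H(N) = 1.3464, H(M,N) = 2.8572.
I(M;N) = 1.5187 + 1.3464 − 2.8572 = 0.008 bits.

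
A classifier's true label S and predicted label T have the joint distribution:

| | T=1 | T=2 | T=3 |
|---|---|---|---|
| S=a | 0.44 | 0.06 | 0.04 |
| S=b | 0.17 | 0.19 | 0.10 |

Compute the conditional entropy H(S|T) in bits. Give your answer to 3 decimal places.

0.840 bits

Marginals: p(S) = (0.5400, 0.4600), p(T) = (0.6100, 0.2500, 0.1400).
H(S|T) = Σ p(T) · H(S|T=·).
  T=1: p=0.6100, H(S|T=1) = 0.8537
  T=2: p=0.2500, H(S|T=2) = 0.7950
  T=3: p=0.1400, H(S|T=3) = 0.8631
Weighted sum = 0.840 bits.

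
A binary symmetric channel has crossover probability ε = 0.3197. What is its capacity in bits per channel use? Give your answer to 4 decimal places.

Binary symmetric channel: C = 1 − h₂(ε) where h₂ is the binary entropy function.
h₂(0.3197) = −0.3197·log₂0.3197 − 0.6803·log₂0.6803 = 0.9041.
C = 1 − 0.9041 = 0.0959 bits per channel use.

0.0959 bits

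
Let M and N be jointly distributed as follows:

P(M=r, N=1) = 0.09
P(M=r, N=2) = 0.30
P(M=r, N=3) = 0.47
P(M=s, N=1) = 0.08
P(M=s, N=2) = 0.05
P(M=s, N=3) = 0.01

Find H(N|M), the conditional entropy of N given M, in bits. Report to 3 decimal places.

1.336 bits

Marginals: p(M) = (0.8600, 0.1400), p(N) = (0.1700, 0.3500, 0.4800).
H(N|M) = Σ p(M) · H(N|M=·).
  M=r: p=0.8600, H(N|M=r) = 1.3472
  M=s: p=0.1400, H(N|M=s) = 1.2638
Weighted sum = 1.336 bits.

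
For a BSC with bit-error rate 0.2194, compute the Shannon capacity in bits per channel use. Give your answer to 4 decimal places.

0.2409 bits

Binary symmetric channel: C = 1 − h₂(ε) where h₂ is the binary entropy function.
h₂(0.2194) = −0.2194·log₂0.2194 − 0.7806·log₂0.7806 = 0.7591.
C = 1 − 0.7591 = 0.2409 bits per channel use.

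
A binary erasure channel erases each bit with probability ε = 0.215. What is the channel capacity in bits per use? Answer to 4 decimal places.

0.7850 bits

Binary erasure channel: capacity C = 1 − ε.
C = 1 − 0.215 = 0.7850 bits per channel use.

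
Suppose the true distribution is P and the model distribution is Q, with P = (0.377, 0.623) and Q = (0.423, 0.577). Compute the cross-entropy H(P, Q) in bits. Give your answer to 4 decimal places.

0.9622 bits

H(P,Q) = −Σ p·log₂ q.
  −0.377·log₂(0.423) = 0.46796
  −0.623·log₂(0.577) = 0.49426
H(P,Q) = 0.9622 bits.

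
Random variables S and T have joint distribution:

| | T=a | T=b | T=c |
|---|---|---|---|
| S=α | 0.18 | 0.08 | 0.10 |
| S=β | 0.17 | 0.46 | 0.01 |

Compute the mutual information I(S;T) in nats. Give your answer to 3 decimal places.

0.151 nats

Marginals: p(S) = (0.3600, 0.6400), p(T) = (0.3500, 0.5400, 0.1100).
I(S;T) = Σ p(x,y)·ln[p(x,y)/(p(x)p(y))].
  (α,a): 0.18·ln(1.4286) = 0.0642
  (α,b): 0.08·ln(0.4115) = -0.0710
  (α,c): 0.10·ln(2.5253) = 0.0926
  (β,a): 0.17·ln(0.7589) = -0.0469
  (β,b): 0.46·ln(1.3310) = 0.1315
  (β,c): 0.01·ln(0.1420) = -0.0195
Sum = 0.151 nats.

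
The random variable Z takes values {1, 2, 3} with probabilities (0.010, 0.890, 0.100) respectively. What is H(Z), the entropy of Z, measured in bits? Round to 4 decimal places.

H(Z) = −Σ p·log₂ p.
  −(0.010)·log₂(0.010) = 0.06644
  −(0.890)·log₂(0.890) = 0.14963
  −(0.100)·log₂(0.100) = 0.33219
Sum: 0.06644 + 0.14963 + 0.33219 = 0.5483 bits.

0.5483 bits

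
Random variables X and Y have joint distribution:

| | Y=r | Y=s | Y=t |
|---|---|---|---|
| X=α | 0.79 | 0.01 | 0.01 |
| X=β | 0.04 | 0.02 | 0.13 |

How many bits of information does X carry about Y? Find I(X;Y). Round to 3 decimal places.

0.391 bits

Marginals: p(X) = (0.8100, 0.1900), p(Y) = (0.8300, 0.0300, 0.1400).
I(X;Y) = H(X) + H(Y) − H(X,Y).
H(X) = 0.7015, H(Y) = 0.7720, H(X,Y) = 1.0828.
I(X;Y) = 0.7015 + 0.7720 − 1.0828 = 0.391 bits.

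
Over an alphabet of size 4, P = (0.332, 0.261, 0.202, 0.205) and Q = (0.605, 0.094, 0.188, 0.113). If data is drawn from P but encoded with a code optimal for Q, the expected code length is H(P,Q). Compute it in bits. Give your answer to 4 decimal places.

H(P,Q) = −Σ p·log₂ q.
  −0.332·log₂(0.605) = 0.24070
  −0.261·log₂(0.094) = 0.89032
  −0.202·log₂(0.188) = 0.48706
  −0.205·log₂(0.113) = 0.64485
H(P,Q) = 2.2629 bits.

2.2629 bits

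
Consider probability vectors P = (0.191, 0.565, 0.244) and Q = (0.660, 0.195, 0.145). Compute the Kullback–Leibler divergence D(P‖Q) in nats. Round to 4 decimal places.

0.4912 nats

D(P‖Q) = Σ p·ln(p/q).
  0.191·ln(0.191/0.660) = -0.23683
  0.565·ln(0.565/0.195) = 0.60106
  0.244·ln(0.244/0.145) = 0.12699
D(P‖Q) = 0.4912 nats.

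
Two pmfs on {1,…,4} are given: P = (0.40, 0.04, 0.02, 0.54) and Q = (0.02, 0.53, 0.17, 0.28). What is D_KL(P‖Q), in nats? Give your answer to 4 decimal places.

1.4068 nats

D(P‖Q) = Σ p·ln(p/q).
  0.40·ln(0.40/0.02) = 1.19829
  0.04·ln(0.04/0.53) = -0.10336
  0.02·ln(0.02/0.17) = -0.04280
  0.54·ln(0.54/0.28) = 0.35466
D(P‖Q) = 1.4068 nats.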